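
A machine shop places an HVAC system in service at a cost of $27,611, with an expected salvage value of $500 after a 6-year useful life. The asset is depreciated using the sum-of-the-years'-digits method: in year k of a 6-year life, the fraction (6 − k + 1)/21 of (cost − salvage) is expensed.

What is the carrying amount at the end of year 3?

$8,246

Depreciable base = $27,611 − $500 = $27,111.
Sum of the years' digits = 6+5+4+3+2+1 = 21.
Year 1: $27,111 × 6/21 = $7,746. Book value $19,865.
Year 2: $27,111 × 5/21 = $6,455. Book value $13,410.
Year 3: $27,111 × 4/21 = $5,164. Book value $8,246.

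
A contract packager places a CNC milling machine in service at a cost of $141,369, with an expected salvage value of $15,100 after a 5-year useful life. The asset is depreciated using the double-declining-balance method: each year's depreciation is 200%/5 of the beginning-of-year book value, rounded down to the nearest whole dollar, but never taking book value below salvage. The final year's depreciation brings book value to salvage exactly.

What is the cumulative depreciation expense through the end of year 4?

Depreciable base = $141,369 − $15,100 = $126,269.
Year 1: ⌊$141,369 × 200%/5⌋ = $56,547. Book value $84,822.
Year 2: ⌊$84,822 × 200%/5⌋ = $33,928. Book value $50,894.
Year 3: ⌊$50,894 × 200%/5⌋ = $20,357. Book value $30,537.
Year 4: ⌊$30,537 × 200%/5⌋ = $12,214. Book value $18,323.
Accumulated through year 4 = $141,369 − $18,323 = $123,046.

$123,046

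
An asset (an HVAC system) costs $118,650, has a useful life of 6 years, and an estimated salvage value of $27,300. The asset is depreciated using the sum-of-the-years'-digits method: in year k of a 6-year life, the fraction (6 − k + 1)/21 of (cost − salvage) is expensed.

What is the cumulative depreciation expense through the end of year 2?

$47,850

Depreciable base = $118,650 − $27,300 = $91,350.
Sum of the years' digits = 6+5+4+3+2+1 = 21.
Year 1: $91,350 × 6/21 = $26,100. Book value $92,550.
Year 2: $91,350 × 5/21 = $21,750. Book value $70,800.
Accumulated through year 2 = $118,650 − $70,800 = $47,850.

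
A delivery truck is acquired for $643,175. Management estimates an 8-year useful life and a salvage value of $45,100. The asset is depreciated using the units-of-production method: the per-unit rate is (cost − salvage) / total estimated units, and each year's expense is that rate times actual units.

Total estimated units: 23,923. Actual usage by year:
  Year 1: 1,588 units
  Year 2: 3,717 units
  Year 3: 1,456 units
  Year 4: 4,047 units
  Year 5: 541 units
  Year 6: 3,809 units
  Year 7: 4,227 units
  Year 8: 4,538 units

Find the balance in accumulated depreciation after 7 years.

$484,625

Depreciable base = $643,175 − $45,100 = $598,075.
Rate = $598,075 / 23,923 units = $25 per unit.
Year 1: 1,588 × $25 = $39,700. Book value $603,475.
Year 2: 3,717 × $25 = $92,925. Book value $510,550.
Year 3: 1,456 × $25 = $36,400. Book value $474,150.
Year 4: 4,047 × $25 = $101,175. Book value $372,975.
Year 5: 541 × $25 = $13,525. Book value $359,450.
Year 6: 3,809 × $25 = $95,225. Book value $264,225.
Year 7: 4,227 × $25 = $105,675. Book value $158,550.
Accumulated through year 7 = $643,175 − $158,550 = $484,625.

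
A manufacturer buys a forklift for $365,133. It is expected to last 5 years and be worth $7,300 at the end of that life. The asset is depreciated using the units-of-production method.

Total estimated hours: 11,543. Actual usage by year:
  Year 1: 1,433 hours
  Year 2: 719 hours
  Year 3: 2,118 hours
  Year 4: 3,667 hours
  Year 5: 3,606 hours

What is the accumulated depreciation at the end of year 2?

$66,712

Depreciable base = $365,133 − $7,300 = $357,833.
Rate = $357,833 / 11,543 hours = $31 per hour.
Year 1: 1,433 × $31 = $44,423. Book value $320,710.
Year 2: 719 × $31 = $22,289. Book value $298,421.
Accumulated through year 2 = $365,133 − $298,421 = $66,712.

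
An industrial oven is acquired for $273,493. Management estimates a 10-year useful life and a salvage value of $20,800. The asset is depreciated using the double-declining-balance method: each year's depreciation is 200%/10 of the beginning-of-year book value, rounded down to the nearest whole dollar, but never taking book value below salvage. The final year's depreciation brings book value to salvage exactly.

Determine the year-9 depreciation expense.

Depreciable base = $273,493 − $20,800 = $252,693.
Year 1: ⌊$273,493 × 200%/10⌋ = $54,698. Book value $218,795.
Year 2: ⌊$218,795 × 200%/10⌋ = $43,759. Book value $175,036.
Year 3: ⌊$175,036 × 200%/10⌋ = $35,007. Book value $140,029.
Year 4: ⌊$140,029 × 200%/10⌋ = $28,005. Book value $112,024.
Year 5: ⌊$112,024 × 200%/10⌋ = $22,404. Book value $89,620.
Year 6: ⌊$89,620 × 200%/10⌋ = $17,924. Book value $71,696.
Year 7: ⌊$71,696 × 200%/10⌋ = $14,339. Book value $57,357.
Year 8: ⌊$57,357 × 200%/10⌋ = $11,471. Book value $45,886.
Year 9: ⌊$45,886 × 200%/10⌋ = $9,177. Book value $36,709.

$9,177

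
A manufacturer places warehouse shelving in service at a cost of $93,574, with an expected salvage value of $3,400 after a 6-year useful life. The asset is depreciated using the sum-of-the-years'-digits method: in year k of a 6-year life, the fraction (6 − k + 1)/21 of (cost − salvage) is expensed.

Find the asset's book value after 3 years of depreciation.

$29,164

Depreciable base = $93,574 − $3,400 = $90,174.
Sum of the years' digits = 6+5+4+3+2+1 = 21.
Year 1: $90,174 × 6/21 = $25,764. Book value $67,810.
Year 2: $90,174 × 5/21 = $21,470. Book value $46,340.
Year 3: $90,174 × 4/21 = $17,176. Book value $29,164.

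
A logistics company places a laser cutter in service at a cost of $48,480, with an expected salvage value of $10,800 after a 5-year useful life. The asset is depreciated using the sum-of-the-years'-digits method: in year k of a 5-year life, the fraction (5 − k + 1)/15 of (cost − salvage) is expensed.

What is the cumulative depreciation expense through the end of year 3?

Depreciable base = $48,480 − $10,800 = $37,680.
Sum of the years' digits = 5+4+3+2+1 = 15.
Year 1: $37,680 × 5/15 = $12,560. Book value $35,920.
Year 2: $37,680 × 4/15 = $10,048. Book value $25,872.
Year 3: $37,680 × 3/15 = $7,536. Book value $18,336.
Accumulated through year 3 = $48,480 − $18,336 = $30,144.

$30,144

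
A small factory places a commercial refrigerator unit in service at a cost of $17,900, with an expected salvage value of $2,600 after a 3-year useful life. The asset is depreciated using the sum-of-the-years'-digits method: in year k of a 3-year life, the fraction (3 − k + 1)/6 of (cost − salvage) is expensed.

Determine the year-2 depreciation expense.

Depreciable base = $17,900 − $2,600 = $15,300.
Sum of the years' digits = 3+2+1 = 6.
Year 1: $15,300 × 3/6 = $7,650. Book value $10,250.
Year 2: $15,300 × 2/6 = $5,100. Book value $5,150.

$5,100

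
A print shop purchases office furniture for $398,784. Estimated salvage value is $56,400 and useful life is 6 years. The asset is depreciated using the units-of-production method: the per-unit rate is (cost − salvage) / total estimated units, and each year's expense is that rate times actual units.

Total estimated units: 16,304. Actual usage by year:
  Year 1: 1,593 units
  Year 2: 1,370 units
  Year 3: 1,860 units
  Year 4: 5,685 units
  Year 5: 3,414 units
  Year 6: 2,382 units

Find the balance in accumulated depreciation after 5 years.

Depreciable base = $398,784 − $56,400 = $342,384.
Rate = $342,384 / 16,304 units = $21 per unit.
Year 1: 1,593 × $21 = $33,453. Book value $365,331.
Year 2: 1,370 × $21 = $28,770. Book value $336,561.
Year 3: 1,860 × $21 = $39,060. Book value $297,501.
Year 4: 5,685 × $21 = $119,385. Book value $178,116.
Year 5: 3,414 × $21 = $71,694. Book value $106,422.
Accumulated through year 5 = $398,784 − $106,422 = $292,362.

$292,362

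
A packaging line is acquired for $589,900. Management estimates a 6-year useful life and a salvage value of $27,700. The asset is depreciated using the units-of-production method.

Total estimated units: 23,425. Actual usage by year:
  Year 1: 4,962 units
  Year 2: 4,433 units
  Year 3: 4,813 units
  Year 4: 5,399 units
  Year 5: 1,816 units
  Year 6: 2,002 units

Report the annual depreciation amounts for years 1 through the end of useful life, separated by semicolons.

$119,088; $106,392; $115,512; $129,576; $43,584; $48,048

Depreciable base = $589,900 − $27,700 = $562,200.
Rate = $562,200 / 23,425 units = $24 per unit.
Year 1: 4,962 × $24 = $119,088. Book value $470,812.
Year 2: 4,433 × $24 = $106,392. Book value $364,420.
Year 3: 4,813 × $24 = $115,512. Book value $248,908.
Year 4: 5,399 × $24 = $129,576. Book value $119,332.
Year 5: 1,816 × $24 = $43,584. Book value $75,748.
Year 6: 2,002 × $24 = $48,048. Book value $27,700.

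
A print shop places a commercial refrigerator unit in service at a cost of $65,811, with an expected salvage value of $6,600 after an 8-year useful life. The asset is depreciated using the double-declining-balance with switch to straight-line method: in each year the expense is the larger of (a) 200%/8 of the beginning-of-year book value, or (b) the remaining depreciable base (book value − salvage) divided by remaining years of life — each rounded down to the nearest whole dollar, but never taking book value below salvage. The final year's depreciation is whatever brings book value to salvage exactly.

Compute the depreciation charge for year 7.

$2,928

Depreciable base = $65,811 − $6,600 = $59,211.
Year 1: DB = ⌊$65,811 × 200%/8⌋ = $16,452; SL = ⌊$59,211/8⌋ = $7,401 → take DB $16,452. Book value $49,359.
Year 2: DB = ⌊$49,359 × 200%/8⌋ = $12,339; SL = ⌊$42,759/7⌋ = $6,108 → take DB $12,339. Book value $37,020.
Year 3: DB = ⌊$37,020 × 200%/8⌋ = $9,255; SL = ⌊$30,420/6⌋ = $5,070 → take DB $9,255. Book value $27,765.
Year 4: DB = ⌊$27,765 × 200%/8⌋ = $6,941; SL = ⌊$21,165/5⌋ = $4,233 → take DB $6,941. Book value $20,824.
Year 5: DB = ⌊$20,824 × 200%/8⌋ = $5,206; SL = ⌊$14,224/4⌋ = $3,556 → take DB $5,206. Book value $15,618.
Year 6: DB = ⌊$15,618 × 200%/8⌋ = $3,904; SL = ⌊$9,018/3⌋ = $3,006 → take DB $3,904. Book value $11,714.
Year 7: DB = ⌊$11,714 × 200%/8⌋ = $2,928; SL = ⌊$5,114/2⌋ = $2,557 → take DB $2,928. Book value $8,786.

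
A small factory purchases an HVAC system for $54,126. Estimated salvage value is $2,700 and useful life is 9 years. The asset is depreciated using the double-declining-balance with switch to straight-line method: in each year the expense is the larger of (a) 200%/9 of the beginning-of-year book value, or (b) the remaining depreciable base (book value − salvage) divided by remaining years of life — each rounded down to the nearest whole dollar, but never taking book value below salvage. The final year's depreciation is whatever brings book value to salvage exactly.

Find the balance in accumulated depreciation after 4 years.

Depreciable base = $54,126 − $2,700 = $51,426.
Year 1: DB = ⌊$54,126 × 200%/9⌋ = $12,028; SL = ⌊$51,426/9⌋ = $5,714 → take DB $12,028. Book value $42,098.
Year 2: DB = ⌊$42,098 × 200%/9⌋ = $9,355; SL = ⌊$39,398/8⌋ = $4,924 → take DB $9,355. Book value $32,743.
Year 3: DB = ⌊$32,743 × 200%/9⌋ = $7,276; SL = ⌊$30,043/7⌋ = $4,291 → take DB $7,276. Book value $25,467.
Year 4: DB = ⌊$25,467 × 200%/9⌋ = $5,659; SL = ⌊$22,767/6⌋ = $3,794 → take DB $5,659. Book value $19,808.
Accumulated through year 4 = $54,126 − $19,808 = $34,318.

$34,318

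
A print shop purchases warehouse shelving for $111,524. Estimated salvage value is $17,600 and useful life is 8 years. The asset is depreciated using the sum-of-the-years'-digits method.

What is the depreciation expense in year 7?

$5,218

Depreciable base = $111,524 − $17,600 = $93,924.
Sum of the years' digits = 8+7+6+5+4+3+2+1 = 36.
Year 1: $93,924 × 8/36 = $20,872. Book value $90,652.
Year 2: $93,924 × 7/36 = $18,263. Book value $72,389.
Year 3: $93,924 × 6/36 = $15,654. Book value $56,735.
Year 4: $93,924 × 5/36 = $13,045. Book value $43,690.
Year 5: $93,924 × 4/36 = $10,436. Book value $33,254.
Year 6: $93,924 × 3/36 = $7,827. Book value $25,427.
Year 7: $93,924 × 2/36 = $5,218. Book value $20,209.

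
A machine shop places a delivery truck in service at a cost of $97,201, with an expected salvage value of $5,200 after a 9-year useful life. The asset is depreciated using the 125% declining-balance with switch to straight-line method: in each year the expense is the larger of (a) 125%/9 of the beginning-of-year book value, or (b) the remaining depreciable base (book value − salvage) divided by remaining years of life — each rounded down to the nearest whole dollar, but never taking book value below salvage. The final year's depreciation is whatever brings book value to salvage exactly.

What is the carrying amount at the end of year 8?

Depreciable base = $97,201 − $5,200 = $92,001.
Year 1: DB = ⌊$97,201 × 125%/9⌋ = $13,500; SL = ⌊$92,001/9⌋ = $10,222 → take DB $13,500. Book value $83,701.
Year 2: DB = ⌊$83,701 × 125%/9⌋ = $11,625; SL = ⌊$78,501/8⌋ = $9,812 → take DB $11,625. Book value $72,076.
Year 3: DB = ⌊$72,076 × 125%/9⌋ = $10,010; SL = ⌊$66,876/7⌋ = $9,553 → take DB $10,010. Book value $62,066.
Year 4: DB = ⌊$62,066 × 125%/9⌋ = $8,620; SL = ⌊$56,866/6⌋ = $9,477 → take SL $9,477. Book value $52,589.
Year 5: DB = ⌊$52,589 × 125%/9⌋ = $7,304; SL = ⌊$47,389/5⌋ = $9,477 → take SL $9,477. Book value $43,112.
Year 6: DB = ⌊$43,112 × 125%/9⌋ = $5,987; SL = ⌊$37,912/4⌋ = $9,478 → take SL $9,478. Book value $33,634.
Year 7: DB = ⌊$33,634 × 125%/9⌋ = $4,671; SL = ⌊$28,434/3⌋ = $9,478 → take SL $9,478. Book value $24,156.
Year 8: DB = ⌊$24,156 × 125%/9⌋ = $3,355; SL = ⌊$18,956/2⌋ = $9,478 → take SL $9,478. Book value $14,678.

$14,678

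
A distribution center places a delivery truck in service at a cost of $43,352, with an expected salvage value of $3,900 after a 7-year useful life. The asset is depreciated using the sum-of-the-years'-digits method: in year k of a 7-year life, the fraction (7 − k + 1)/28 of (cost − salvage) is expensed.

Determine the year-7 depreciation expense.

$1,409

Depreciable base = $43,352 − $3,900 = $39,452.
Sum of the years' digits = 7+6+5+4+3+2+1 = 28.
Year 1: $39,452 × 7/28 = $9,863. Book value $33,489.
Year 2: $39,452 × 6/28 = $8,454. Book value $25,035.
Year 3: $39,452 × 5/28 = $7,045. Book value $17,990.
Year 4: $39,452 × 4/28 = $5,636. Book value $12,354.
Year 5: $39,452 × 3/28 = $4,227. Book value $8,127.
Year 6: $39,452 × 2/28 = $2,818. Book value $5,309.
Year 7: $39,452 × 1/28 = $1,409. Book value $3,900.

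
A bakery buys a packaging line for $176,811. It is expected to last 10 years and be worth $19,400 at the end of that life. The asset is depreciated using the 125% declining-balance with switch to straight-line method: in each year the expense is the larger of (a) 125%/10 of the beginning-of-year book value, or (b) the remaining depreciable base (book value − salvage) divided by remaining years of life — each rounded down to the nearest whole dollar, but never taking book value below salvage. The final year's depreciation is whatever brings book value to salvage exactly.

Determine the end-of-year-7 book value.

Depreciable base = $176,811 − $19,400 = $157,411.
Year 1: DB = ⌊$176,811 × 125%/10⌋ = $22,101; SL = ⌊$157,411/10⌋ = $15,741 → take DB $22,101. Book value $154,710.
Year 2: DB = ⌊$154,710 × 125%/10⌋ = $19,338; SL = ⌊$135,310/9⌋ = $15,034 → take DB $19,338. Book value $135,372.
Year 3: DB = ⌊$135,372 × 125%/10⌋ = $16,921; SL = ⌊$115,972/8⌋ = $14,496 → take DB $16,921. Book value $118,451.
Year 4: DB = ⌊$118,451 × 125%/10⌋ = $14,806; SL = ⌊$99,051/7⌋ = $14,150 → take DB $14,806. Book value $103,645.
Year 5: DB = ⌊$103,645 × 125%/10⌋ = $12,955; SL = ⌊$84,245/6⌋ = $14,040 → take SL $14,040. Book value $89,605.
Year 6: DB = ⌊$89,605 × 125%/10⌋ = $11,200; SL = ⌊$70,205/5⌋ = $14,041 → take SL $14,041. Book value $75,564.
Year 7: DB = ⌊$75,564 × 125%/10⌋ = $9,445; SL = ⌊$56,164/4⌋ = $14,041 → take SL $14,041. Book value $61,523.

$61,523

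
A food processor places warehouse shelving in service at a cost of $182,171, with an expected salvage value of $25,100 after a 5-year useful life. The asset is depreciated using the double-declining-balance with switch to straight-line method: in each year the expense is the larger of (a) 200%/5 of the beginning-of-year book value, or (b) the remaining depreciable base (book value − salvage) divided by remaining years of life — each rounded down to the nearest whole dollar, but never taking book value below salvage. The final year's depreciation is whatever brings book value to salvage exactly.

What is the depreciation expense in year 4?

Depreciable base = $182,171 − $25,100 = $157,071.
Year 1: DB = ⌊$182,171 × 200%/5⌋ = $72,868; SL = ⌊$157,071/5⌋ = $31,414 → take DB $72,868. Book value $109,303.
Year 2: DB = ⌊$109,303 × 200%/5⌋ = $43,721; SL = ⌊$84,203/4⌋ = $21,050 → take DB $43,721. Book value $65,582.
Year 3: DB = ⌊$65,582 × 200%/5⌋ = $26,232; SL = ⌊$40,482/3⌋ = $13,494 → take DB $26,232. Book value $39,350.
Year 4: DB = ⌊$39,350 × 200%/5⌋ = $15,740; SL = ⌊$14,250/2⌋ = $7,125 → take DB $15,740, capped at $14,250. Book value $25,100.

$14,250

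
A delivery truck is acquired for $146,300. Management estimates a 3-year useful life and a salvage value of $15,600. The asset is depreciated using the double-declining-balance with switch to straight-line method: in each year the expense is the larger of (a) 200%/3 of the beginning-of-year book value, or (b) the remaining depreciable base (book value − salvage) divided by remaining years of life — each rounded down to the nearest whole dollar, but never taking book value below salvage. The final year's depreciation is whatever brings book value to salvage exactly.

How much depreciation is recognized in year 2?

Depreciable base = $146,300 − $15,600 = $130,700.
Year 1: DB = ⌊$146,300 × 200%/3⌋ = $97,533; SL = ⌊$130,700/3⌋ = $43,566 → take DB $97,533. Book value $48,767.
Year 2: DB = ⌊$48,767 × 200%/3⌋ = $32,511; SL = ⌊$33,167/2⌋ = $16,583 → take DB $32,511. Book value $16,256.

$32,511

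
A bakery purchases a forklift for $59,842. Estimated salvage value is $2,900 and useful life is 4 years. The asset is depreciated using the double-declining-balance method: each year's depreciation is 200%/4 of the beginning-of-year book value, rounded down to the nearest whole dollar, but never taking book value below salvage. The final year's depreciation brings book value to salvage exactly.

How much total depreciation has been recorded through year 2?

$44,881

Depreciable base = $59,842 − $2,900 = $56,942.
Year 1: ⌊$59,842 × 200%/4⌋ = $29,921. Book value $29,921.
Year 2: ⌊$29,921 × 200%/4⌋ = $14,960. Book value $14,961.
Accumulated through year 2 = $59,842 − $14,961 = $44,881.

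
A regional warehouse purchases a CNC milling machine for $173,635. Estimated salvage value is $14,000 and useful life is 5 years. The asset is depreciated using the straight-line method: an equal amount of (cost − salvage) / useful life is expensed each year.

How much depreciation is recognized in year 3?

Depreciable base = $173,635 − $14,000 = $159,635.
Annual expense = $159,635 / 5 = $31,927.

$31,927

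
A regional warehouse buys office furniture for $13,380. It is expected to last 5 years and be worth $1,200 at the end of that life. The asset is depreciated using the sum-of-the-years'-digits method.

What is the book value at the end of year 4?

Depreciable base = $13,380 − $1,200 = $12,180.
Sum of the years' digits = 5+4+3+2+1 = 15.
Year 1: $12,180 × 5/15 = $4,060. Book value $9,320.
Year 2: $12,180 × 4/15 = $3,248. Book value $6,072.
Year 3: $12,180 × 3/15 = $2,436. Book value $3,636.
Year 4: $12,180 × 2/15 = $1,624. Book value $2,012.

$2,012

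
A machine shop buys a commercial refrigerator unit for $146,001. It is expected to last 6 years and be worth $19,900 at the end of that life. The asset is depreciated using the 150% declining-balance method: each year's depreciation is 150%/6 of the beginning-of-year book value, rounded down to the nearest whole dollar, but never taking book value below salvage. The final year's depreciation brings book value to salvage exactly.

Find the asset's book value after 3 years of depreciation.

Depreciable base = $146,001 − $19,900 = $126,101.
Year 1: ⌊$146,001 × 150%/6⌋ = $36,500. Book value $109,501.
Year 2: ⌊$109,501 × 150%/6⌋ = $27,375. Book value $82,126.
Year 3: ⌊$82,126 × 150%/6⌋ = $20,531. Book value $61,595.

$61,595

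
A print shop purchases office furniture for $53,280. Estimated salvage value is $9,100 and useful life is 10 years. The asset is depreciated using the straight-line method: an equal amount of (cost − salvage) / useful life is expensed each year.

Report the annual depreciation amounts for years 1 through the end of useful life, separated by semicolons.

Depreciable base = $53,280 − $9,100 = $44,180.
Annual expense = $44,180 / 10 = $4,418.
End of year 1: book value $48,862.
End of year 2: book value $44,444.
End of year 3: book value $40,026.
End of year 4: book value $35,608.
End of year 5: book value $31,190.
End of year 6: book value $26,772.
End of year 7: book value $22,354.
End of year 8: book value $17,936.
End of year 9: book value $13,518.
End of year 10: book value $9,100.

$4,418; $4,418; $4,418; $4,418; $4,418; $4,418; $4,418; $4,418; $4,418; $4,418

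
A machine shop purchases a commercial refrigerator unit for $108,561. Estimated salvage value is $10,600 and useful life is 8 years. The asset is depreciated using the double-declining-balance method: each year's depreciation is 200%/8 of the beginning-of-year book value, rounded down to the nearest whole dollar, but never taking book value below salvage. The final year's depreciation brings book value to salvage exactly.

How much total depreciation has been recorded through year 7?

Depreciable base = $108,561 − $10,600 = $97,961.
Year 1: ⌊$108,561 × 200%/8⌋ = $27,140. Book value $81,421.
Year 2: ⌊$81,421 × 200%/8⌋ = $20,355. Book value $61,066.
Year 3: ⌊$61,066 × 200%/8⌋ = $15,266. Book value $45,800.
Year 4: ⌊$45,800 × 200%/8⌋ = $11,450. Book value $34,350.
Year 5: ⌊$34,350 × 200%/8⌋ = $8,587. Book value $25,763.
Year 6: ⌊$25,763 × 200%/8⌋ = $6,440. Book value $19,323.
Year 7: ⌊$19,323 × 200%/8⌋ = $4,830. Book value $14,493.
Accumulated through year 7 = $108,561 − $14,493 = $94,068.

$94,068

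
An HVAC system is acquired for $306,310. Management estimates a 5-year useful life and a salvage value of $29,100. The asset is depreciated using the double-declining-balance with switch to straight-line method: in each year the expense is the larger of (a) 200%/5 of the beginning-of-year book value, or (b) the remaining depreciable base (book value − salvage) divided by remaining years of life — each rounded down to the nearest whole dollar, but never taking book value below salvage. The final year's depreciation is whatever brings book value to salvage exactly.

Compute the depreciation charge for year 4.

$26,465

Depreciable base = $306,310 − $29,100 = $277,210.
Year 1: DB = ⌊$306,310 × 200%/5⌋ = $122,524; SL = ⌊$277,210/5⌋ = $55,442 → take DB $122,524. Book value $183,786.
Year 2: DB = ⌊$183,786 × 200%/5⌋ = $73,514; SL = ⌊$154,686/4⌋ = $38,671 → take DB $73,514. Book value $110,272.
Year 3: DB = ⌊$110,272 × 200%/5⌋ = $44,108; SL = ⌊$81,172/3⌋ = $27,057 → take DB $44,108. Book value $66,164.
Year 4: DB = ⌊$66,164 × 200%/5⌋ = $26,465; SL = ⌊$37,064/2⌋ = $18,532 → take DB $26,465. Book value $39,699.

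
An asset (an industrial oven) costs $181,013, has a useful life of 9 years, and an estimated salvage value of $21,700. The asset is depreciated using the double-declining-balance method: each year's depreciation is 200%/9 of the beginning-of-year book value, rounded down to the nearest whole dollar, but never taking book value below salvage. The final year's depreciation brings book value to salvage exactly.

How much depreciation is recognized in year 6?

Depreciable base = $181,013 − $21,700 = $159,313.
Year 1: ⌊$181,013 × 200%/9⌋ = $40,225. Book value $140,788.
Year 2: ⌊$140,788 × 200%/9⌋ = $31,286. Book value $109,502.
Year 3: ⌊$109,502 × 200%/9⌋ = $24,333. Book value $85,169.
Year 4: ⌊$85,169 × 200%/9⌋ = $18,926. Book value $66,243.
Year 5: ⌊$66,243 × 200%/9⌋ = $14,720. Book value $51,523.
Year 6: ⌊$51,523 × 200%/9⌋ = $11,449. Book value $40,074.

$11,449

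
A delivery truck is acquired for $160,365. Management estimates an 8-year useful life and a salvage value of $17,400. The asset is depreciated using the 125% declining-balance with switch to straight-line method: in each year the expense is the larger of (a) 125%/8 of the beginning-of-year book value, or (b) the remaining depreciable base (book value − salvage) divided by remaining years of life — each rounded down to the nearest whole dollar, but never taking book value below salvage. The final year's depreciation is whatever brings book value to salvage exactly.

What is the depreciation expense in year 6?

$15,786

Depreciable base = $160,365 − $17,400 = $142,965.
Year 1: DB = ⌊$160,365 × 125%/8⌋ = $25,057; SL = ⌊$142,965/8⌋ = $17,870 → take DB $25,057. Book value $135,308.
Year 2: DB = ⌊$135,308 × 125%/8⌋ = $21,141; SL = ⌊$117,908/7⌋ = $16,844 → take DB $21,141. Book value $114,167.
Year 3: DB = ⌊$114,167 × 125%/8⌋ = $17,838; SL = ⌊$96,767/6⌋ = $16,127 → take DB $17,838. Book value $96,329.
Year 4: DB = ⌊$96,329 × 125%/8⌋ = $15,051; SL = ⌊$78,929/5⌋ = $15,785 → take SL $15,785. Book value $80,544.
Year 5: DB = ⌊$80,544 × 125%/8⌋ = $12,585; SL = ⌊$63,144/4⌋ = $15,786 → take SL $15,786. Book value $64,758.
Year 6: DB = ⌊$64,758 × 125%/8⌋ = $10,118; SL = ⌊$47,358/3⌋ = $15,786 → take SL $15,786. Book value $48,972.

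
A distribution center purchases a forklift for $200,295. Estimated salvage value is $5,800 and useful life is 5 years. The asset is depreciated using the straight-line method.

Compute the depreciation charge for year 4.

Depreciable base = $200,295 − $5,800 = $194,495.
Annual expense = $194,495 / 5 = $38,899.

$38,899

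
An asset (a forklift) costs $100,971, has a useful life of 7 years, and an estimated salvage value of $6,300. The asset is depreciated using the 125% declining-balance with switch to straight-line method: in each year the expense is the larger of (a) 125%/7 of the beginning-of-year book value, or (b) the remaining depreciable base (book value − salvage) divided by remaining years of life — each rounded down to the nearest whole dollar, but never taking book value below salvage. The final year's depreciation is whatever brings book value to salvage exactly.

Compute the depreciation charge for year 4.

$12,366

Depreciable base = $100,971 − $6,300 = $94,671.
Year 1: DB = ⌊$100,971 × 125%/7⌋ = $18,030; SL = ⌊$94,671/7⌋ = $13,524 → take DB $18,030. Book value $82,941.
Year 2: DB = ⌊$82,941 × 125%/7⌋ = $14,810; SL = ⌊$76,641/6⌋ = $12,773 → take DB $14,810. Book value $68,131.
Year 3: DB = ⌊$68,131 × 125%/7⌋ = $12,166; SL = ⌊$61,831/5⌋ = $12,366 → take SL $12,366. Book value $55,765.
Year 4: DB = ⌊$55,765 × 125%/7⌋ = $9,958; SL = ⌊$49,465/4⌋ = $12,366 → take SL $12,366. Book value $43,399.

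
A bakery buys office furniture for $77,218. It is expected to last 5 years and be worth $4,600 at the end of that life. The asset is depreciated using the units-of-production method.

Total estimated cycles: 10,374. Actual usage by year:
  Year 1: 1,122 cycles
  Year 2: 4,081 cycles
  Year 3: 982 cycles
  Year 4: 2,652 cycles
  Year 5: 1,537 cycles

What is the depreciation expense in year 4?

Depreciable base = $77,218 − $4,600 = $72,618.
Rate = $72,618 / 10,374 cycles = $7 per cycle.
Year 1: 1,122 × $7 = $7,854. Book value $69,364.
Year 2: 4,081 × $7 = $28,567. Book value $40,797.
Year 3: 982 × $7 = $6,874. Book value $33,923.
Year 4: 2,652 × $7 = $18,564. Book value $15,359.

$18,564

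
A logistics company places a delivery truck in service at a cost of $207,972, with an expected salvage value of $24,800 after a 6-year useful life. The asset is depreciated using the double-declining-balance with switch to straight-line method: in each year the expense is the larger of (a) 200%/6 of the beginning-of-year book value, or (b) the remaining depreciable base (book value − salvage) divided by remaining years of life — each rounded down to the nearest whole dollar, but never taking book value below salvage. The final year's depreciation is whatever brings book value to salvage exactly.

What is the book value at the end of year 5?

Depreciable base = $207,972 − $24,800 = $183,172.
Year 1: DB = ⌊$207,972 × 200%/6⌋ = $69,324; SL = ⌊$183,172/6⌋ = $30,528 → take DB $69,324. Book value $138,648.
Year 2: DB = ⌊$138,648 × 200%/6⌋ = $46,216; SL = ⌊$113,848/5⌋ = $22,769 → take DB $46,216. Book value $92,432.
Year 3: DB = ⌊$92,432 × 200%/6⌋ = $30,810; SL = ⌊$67,632/4⌋ = $16,908 → take DB $30,810. Book value $61,622.
Year 4: DB = ⌊$61,622 × 200%/6⌋ = $20,540; SL = ⌊$36,822/3⌋ = $12,274 → take DB $20,540. Book value $41,082.
Year 5: DB = ⌊$41,082 × 200%/6⌋ = $13,694; SL = ⌊$16,282/2⌋ = $8,141 → take DB $13,694. Book value $27,388.

$27,388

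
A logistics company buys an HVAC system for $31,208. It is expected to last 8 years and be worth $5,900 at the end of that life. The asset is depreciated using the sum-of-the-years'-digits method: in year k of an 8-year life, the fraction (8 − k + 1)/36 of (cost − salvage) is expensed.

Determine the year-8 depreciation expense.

Depreciable base = $31,208 − $5,900 = $25,308.
Sum of the years' digits = 8+7+6+5+4+3+2+1 = 36.
Year 1: $25,308 × 8/36 = $5,624. Book value $25,584.
Year 2: $25,308 × 7/36 = $4,921. Book value $20,663.
Year 3: $25,308 × 6/36 = $4,218. Book value $16,445.
Year 4: $25,308 × 5/36 = $3,515. Book value $12,930.
Year 5: $25,308 × 4/36 = $2,812. Book value $10,118.
Year 6: $25,308 × 3/36 = $2,109. Book value $8,009.
Year 7: $25,308 × 2/36 = $1,406. Book value $6,603.
Year 8: $25,308 × 1/36 = $703. Book value $5,900.

$703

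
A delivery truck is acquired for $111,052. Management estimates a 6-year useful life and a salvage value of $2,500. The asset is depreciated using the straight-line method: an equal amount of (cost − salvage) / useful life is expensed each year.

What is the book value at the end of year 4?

Depreciable base = $111,052 − $2,500 = $108,552.
Annual expense = $108,552 / 6 = $18,092.
End of year 1: book value $92,960.
End of year 2: book value $74,868.
End of year 3: book value $56,776.
End of year 4: book value $38,684.

$38,684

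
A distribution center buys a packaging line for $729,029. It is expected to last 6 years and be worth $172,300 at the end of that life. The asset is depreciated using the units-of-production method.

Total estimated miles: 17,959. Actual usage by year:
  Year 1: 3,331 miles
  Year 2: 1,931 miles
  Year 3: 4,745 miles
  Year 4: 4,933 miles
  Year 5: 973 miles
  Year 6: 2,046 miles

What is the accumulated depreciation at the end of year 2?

$163,122

Depreciable base = $729,029 − $172,300 = $556,729.
Rate = $556,729 / 17,959 miles = $31 per mile.
Year 1: 3,331 × $31 = $103,261. Book value $625,768.
Year 2: 1,931 × $31 = $59,861. Book value $565,907.
Accumulated through year 2 = $729,029 − $565,907 = $163,122.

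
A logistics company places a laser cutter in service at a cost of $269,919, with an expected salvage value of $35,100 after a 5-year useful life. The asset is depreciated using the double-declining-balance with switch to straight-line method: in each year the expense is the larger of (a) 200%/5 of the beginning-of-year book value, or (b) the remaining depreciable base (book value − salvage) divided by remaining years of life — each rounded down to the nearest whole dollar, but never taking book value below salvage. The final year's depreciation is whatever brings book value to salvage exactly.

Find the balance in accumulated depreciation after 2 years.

Depreciable base = $269,919 − $35,100 = $234,819.
Year 1: DB = ⌊$269,919 × 200%/5⌋ = $107,967; SL = ⌊$234,819/5⌋ = $46,963 → take DB $107,967. Book value $161,952.
Year 2: DB = ⌊$161,952 × 200%/5⌋ = $64,780; SL = ⌊$126,852/4⌋ = $31,713 → take DB $64,780. Book value $97,172.
Accumulated through year 2 = $269,919 − $97,172 = $172,747.

$172,747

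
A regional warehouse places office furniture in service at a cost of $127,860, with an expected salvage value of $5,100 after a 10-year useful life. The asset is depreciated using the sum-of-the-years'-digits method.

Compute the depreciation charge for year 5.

$13,392

Depreciable base = $127,860 − $5,100 = $122,760.
Sum of the years' digits = 10+9+8+7+6+5+4+3+2+1 = 55.
Year 1: $122,760 × 10/55 = $22,320. Book value $105,540.
Year 2: $122,760 × 9/55 = $20,088. Book value $85,452.
Year 3: $122,760 × 8/55 = $17,856. Book value $67,596.
Year 4: $122,760 × 7/55 = $15,624. Book value $51,972.
Year 5: $122,760 × 6/55 = $13,392. Book value $38,580.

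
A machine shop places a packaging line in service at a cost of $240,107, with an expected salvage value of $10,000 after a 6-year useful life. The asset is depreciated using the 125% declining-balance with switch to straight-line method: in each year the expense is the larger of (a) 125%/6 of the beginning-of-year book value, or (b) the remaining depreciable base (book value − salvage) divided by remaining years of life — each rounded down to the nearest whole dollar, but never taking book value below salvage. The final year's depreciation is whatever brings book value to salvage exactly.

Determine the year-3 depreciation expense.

$35,121

Depreciable base = $240,107 − $10,000 = $230,107.
Year 1: DB = ⌊$240,107 × 125%/6⌋ = $50,022; SL = ⌊$230,107/6⌋ = $38,351 → take DB $50,022. Book value $190,085.
Year 2: DB = ⌊$190,085 × 125%/6⌋ = $39,601; SL = ⌊$180,085/5⌋ = $36,017 → take DB $39,601. Book value $150,484.
Year 3: DB = ⌊$150,484 × 125%/6⌋ = $31,350; SL = ⌊$140,484/4⌋ = $35,121 → take SL $35,121. Book value $115,363.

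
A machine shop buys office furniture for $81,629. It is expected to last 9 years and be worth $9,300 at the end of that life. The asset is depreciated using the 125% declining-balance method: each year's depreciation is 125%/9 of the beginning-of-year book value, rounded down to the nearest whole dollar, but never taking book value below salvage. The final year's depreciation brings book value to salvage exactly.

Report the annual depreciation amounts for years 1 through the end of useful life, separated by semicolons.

$11,337; $9,762; $8,406; $7,239; $6,234; $5,368; $4,622; $3,980; $15,381

Depreciable base = $81,629 − $9,300 = $72,329.
Year 1: ⌊$81,629 × 125%/9⌋ = $11,337. Book value $70,292.
Year 2: ⌊$70,292 × 125%/9⌋ = $9,762. Book value $60,530.
Year 3: ⌊$60,530 × 125%/9⌋ = $8,406. Book value $52,124.
Year 4: ⌊$52,124 × 125%/9⌋ = $7,239. Book value $44,885.
Year 5: ⌊$44,885 × 125%/9⌋ = $6,234. Book value $38,651.
Year 6: ⌊$38,651 × 125%/9⌋ = $5,368. Book value $33,283.
Year 7: ⌊$33,283 × 125%/9⌋ = $4,622. Book value $28,661.
Year 8: ⌊$28,661 × 125%/9⌋ = $3,980. Book value $24,681.
Year 9 (final): $24,681 − $9,300 = $15,381. Book value $9,300.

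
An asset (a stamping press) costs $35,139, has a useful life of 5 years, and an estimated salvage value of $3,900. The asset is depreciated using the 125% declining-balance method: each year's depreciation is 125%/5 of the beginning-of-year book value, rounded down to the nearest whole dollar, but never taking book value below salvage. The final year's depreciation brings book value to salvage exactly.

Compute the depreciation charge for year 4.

Depreciable base = $35,139 − $3,900 = $31,239.
Year 1: ⌊$35,139 × 125%/5⌋ = $8,784. Book value $26,355.
Year 2: ⌊$26,355 × 125%/5⌋ = $6,588. Book value $19,767.
Year 3: ⌊$19,767 × 125%/5⌋ = $4,941. Book value $14,826.
Year 4: ⌊$14,826 × 125%/5⌋ = $3,706. Book value $11,120.

$3,706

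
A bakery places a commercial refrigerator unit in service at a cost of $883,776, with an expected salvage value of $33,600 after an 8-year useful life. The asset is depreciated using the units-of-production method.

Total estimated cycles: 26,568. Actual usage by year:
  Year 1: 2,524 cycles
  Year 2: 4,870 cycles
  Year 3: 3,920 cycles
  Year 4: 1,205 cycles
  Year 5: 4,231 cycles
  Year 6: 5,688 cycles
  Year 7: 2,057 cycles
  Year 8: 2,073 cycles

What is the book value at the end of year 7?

$99,936

Depreciable base = $883,776 − $33,600 = $850,176.
Rate = $850,176 / 26,568 cycles = $32 per cycle.
Year 1: 2,524 × $32 = $80,768. Book value $803,008.
Year 2: 4,870 × $32 = $155,840. Book value $647,168.
Year 3: 3,920 × $32 = $125,440. Book value $521,728.
Year 4: 1,205 × $32 = $38,560. Book value $483,168.
Year 5: 4,231 × $32 = $135,392. Book value $347,776.
Year 6: 5,688 × $32 = $182,016. Book value $165,760.
Year 7: 2,057 × $32 = $65,824. Book value $99,936.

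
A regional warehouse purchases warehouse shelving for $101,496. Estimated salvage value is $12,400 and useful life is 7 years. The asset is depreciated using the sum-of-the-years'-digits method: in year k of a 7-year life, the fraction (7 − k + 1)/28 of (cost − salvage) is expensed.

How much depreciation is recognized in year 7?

$3,182

Depreciable base = $101,496 − $12,400 = $89,096.
Sum of the years' digits = 7+6+5+4+3+2+1 = 28.
Year 1: $89,096 × 7/28 = $22,274. Book value $79,222.
Year 2: $89,096 × 6/28 = $19,092. Book value $60,130.
Year 3: $89,096 × 5/28 = $15,910. Book value $44,220.
Year 4: $89,096 × 4/28 = $12,728. Book value $31,492.
Year 5: $89,096 × 3/28 = $9,546. Book value $21,946.
Year 6: $89,096 × 2/28 = $6,364. Book value $15,582.
Year 7: $89,096 × 1/28 = $3,182. Book value $12,400.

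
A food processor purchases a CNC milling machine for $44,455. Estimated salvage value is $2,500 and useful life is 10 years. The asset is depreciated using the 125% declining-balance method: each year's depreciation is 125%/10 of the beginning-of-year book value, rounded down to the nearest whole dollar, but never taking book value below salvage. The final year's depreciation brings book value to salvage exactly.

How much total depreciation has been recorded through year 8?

$29,177

Depreciable base = $44,455 − $2,500 = $41,955.
Year 1: ⌊$44,455 × 125%/10⌋ = $5,556. Book value $38,899.
Year 2: ⌊$38,899 × 125%/10⌋ = $4,862. Book value $34,037.
Year 3: ⌊$34,037 × 125%/10⌋ = $4,254. Book value $29,783.
Year 4: ⌊$29,783 × 125%/10⌋ = $3,722. Book value $26,061.
Year 5: ⌊$26,061 × 125%/10⌋ = $3,257. Book value $22,804.
Year 6: ⌊$22,804 × 125%/10⌋ = $2,850. Book value $19,954.
Year 7: ⌊$19,954 × 125%/10⌋ = $2,494. Book value $17,460.
Year 8: ⌊$17,460 × 125%/10⌋ = $2,182. Book value $15,278.
Accumulated through year 8 = $44,455 − $15,278 = $29,177.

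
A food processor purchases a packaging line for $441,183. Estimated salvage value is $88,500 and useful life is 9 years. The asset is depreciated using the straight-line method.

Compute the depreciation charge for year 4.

Depreciable base = $441,183 − $88,500 = $352,683.
Annual expense = $352,683 / 9 = $39,187.

$39,187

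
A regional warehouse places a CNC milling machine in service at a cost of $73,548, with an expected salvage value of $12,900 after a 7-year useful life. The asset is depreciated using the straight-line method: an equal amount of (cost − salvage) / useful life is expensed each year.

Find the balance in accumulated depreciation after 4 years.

$34,656

Depreciable base = $73,548 − $12,900 = $60,648.
Annual expense = $60,648 / 7 = $8,664.
End of year 1: book value $64,884.
End of year 2: book value $56,220.
End of year 3: book value $47,556.
End of year 4: book value $38,892.
Accumulated through year 4 = $73,548 − $38,892 = $34,656.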